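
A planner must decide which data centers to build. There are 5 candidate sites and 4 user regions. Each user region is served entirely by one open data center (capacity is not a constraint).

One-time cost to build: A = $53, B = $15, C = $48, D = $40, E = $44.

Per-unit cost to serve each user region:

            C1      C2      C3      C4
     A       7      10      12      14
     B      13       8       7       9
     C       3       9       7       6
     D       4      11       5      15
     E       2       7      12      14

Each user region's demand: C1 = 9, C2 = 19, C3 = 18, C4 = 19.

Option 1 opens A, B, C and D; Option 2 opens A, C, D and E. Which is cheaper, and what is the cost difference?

Option 1: {A, B, C, D}: C1→C 3·9=27, C2→B 8·19=152, C3→D 5·18=90, C4→C 6·19=114. Service 383; fixed 156; total 539.
Option 2: {A, C, D, E}: C1→E 2·9=18, C2→E 7·19=133, C3→D 5·18=90, C4→C 6·19=114. Service 355; fixed 185; total 540.
Difference: |539 − 540| = 1.

Option 1 is cheaper by 1.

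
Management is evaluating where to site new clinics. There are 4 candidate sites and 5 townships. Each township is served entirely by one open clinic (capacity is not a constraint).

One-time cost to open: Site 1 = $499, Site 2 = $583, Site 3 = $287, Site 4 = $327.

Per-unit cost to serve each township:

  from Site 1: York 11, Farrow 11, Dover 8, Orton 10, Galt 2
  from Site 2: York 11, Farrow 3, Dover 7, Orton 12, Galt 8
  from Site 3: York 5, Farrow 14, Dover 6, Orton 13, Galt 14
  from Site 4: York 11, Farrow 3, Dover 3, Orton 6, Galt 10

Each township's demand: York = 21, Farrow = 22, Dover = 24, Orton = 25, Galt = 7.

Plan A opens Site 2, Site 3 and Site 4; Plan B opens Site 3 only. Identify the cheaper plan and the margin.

Plan A: {Site 2, Site 3, Site 4}: York→Site 3 5·21=105, Farrow→Site 2 3·22=66, Dover→Site 4 3·24=72, Orton→Site 4 6·25=150, Galt→Site 2 8·7=56. Service 449; fixed 1197; total 1646.
Plan B: {Site 3}: York→Site 3 5·21=105, Farrow→Site 3 14·22=308, Dover→Site 3 6·24=144, Orton→Site 3 13·25=325, Galt→Site 3 14·7=98. Service 980; fixed 287; total 1267.
Difference: |1646 − 1267| = 379.

Plan B is cheaper by 379.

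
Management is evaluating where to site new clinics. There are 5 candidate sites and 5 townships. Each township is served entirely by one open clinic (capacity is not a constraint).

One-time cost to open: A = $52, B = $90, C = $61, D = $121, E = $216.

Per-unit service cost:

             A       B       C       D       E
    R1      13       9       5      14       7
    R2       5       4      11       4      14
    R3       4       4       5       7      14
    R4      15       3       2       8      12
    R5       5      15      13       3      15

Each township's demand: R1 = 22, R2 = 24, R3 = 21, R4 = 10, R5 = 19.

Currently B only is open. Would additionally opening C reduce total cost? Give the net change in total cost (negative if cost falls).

Current service cost with {B}: 693.
Adding C: each township re-picks its cheapest; new service cost 557, saving 136.
Extra fixed cost: 61. Net change = 61 − 136 = -75.
(Totals: 783 → 708.)

Yes — net change −75 (cost falls by 75).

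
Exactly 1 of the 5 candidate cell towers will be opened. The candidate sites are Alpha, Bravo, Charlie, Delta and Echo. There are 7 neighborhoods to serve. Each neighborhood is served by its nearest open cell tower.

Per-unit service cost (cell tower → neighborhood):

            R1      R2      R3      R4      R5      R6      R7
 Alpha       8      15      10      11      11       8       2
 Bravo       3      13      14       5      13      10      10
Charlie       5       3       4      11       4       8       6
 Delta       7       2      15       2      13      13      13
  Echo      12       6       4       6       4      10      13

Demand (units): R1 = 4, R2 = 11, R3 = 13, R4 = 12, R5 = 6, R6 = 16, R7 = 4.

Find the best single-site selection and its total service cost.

With exactly 1 open, each neighborhood uses its cheapest among the chosen.
{Charlie}: R1→Charlie 5·4=20, R2→Charlie 3·11=33, R3→Charlie 4·13=52, R4→Charlie 11·12=132, R5→Charlie 4·6=24, R6→Charlie 8·16=128, R7→Charlie 6·4=24. Service cost 413.
{Echo}: service cost 474
{Delta}: service cost 607
Among all 5 size-1 choices, {Charlie} is lowest.

Choose Charlie only; total service cost 413.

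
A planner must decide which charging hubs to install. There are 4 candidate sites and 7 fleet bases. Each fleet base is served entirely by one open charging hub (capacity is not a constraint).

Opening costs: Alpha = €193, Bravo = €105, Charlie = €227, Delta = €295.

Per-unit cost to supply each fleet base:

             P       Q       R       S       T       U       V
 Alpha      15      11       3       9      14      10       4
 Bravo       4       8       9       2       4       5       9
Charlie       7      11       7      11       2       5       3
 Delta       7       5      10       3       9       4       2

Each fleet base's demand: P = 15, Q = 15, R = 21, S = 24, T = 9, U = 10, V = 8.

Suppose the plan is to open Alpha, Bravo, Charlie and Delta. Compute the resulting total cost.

Total cost: 1140

Each fleet base is assigned to its cheapest site among the open ones.
{Alpha, Bravo, Charlie, Delta}: P→Bravo 4·15=60, Q→Delta 5·15=75, R→Alpha 3·21=63, S→Bravo 2·24=48, T→Charlie 2·9=18, U→Delta 4·10=40, V→Delta 2·8=16. Service 320; fixed 820; total 1140.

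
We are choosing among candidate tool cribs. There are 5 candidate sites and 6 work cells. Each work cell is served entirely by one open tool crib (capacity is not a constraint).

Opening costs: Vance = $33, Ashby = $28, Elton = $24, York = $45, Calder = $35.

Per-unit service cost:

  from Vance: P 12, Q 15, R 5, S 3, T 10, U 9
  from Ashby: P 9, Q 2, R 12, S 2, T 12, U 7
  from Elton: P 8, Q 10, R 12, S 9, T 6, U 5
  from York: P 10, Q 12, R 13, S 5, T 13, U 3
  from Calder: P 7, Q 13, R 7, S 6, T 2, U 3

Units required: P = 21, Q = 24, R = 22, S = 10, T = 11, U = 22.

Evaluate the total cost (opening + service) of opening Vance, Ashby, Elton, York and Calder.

Total cost: 578

Each work cell is assigned to its cheapest site among the open ones.
{Vance, Ashby, Elton, York, Calder}: P→Calder 7·21=147, Q→Ashby 2·24=48, R→Vance 5·22=110, S→Ashby 2·10=20, T→Calder 2·11=22, U→York 3·22=66. Service 413; fixed 165; total 578.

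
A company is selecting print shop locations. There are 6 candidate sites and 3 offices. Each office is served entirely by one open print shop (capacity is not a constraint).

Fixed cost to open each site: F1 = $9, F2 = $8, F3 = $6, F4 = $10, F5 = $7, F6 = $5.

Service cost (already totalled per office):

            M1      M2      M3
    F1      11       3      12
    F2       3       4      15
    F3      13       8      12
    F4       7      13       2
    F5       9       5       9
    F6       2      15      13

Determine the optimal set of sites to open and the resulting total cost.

For any fixed open set, each office goes to its cheapest open site; total = fixed + service.
{F2, F4}: M1→F2 3, M2→F2 4, M3→F4 2. Service 9; fixed 18; total 27.
{F5, F6}: service 16 + fixed 12 = 28
{F2}: service 22 + fixed 8 = 30
{F1, F2, F3, F4, F5, F6}: service 7 + fixed 45 = 52
No other subset beats 27.

Open F2 and F4; minimum total cost 27.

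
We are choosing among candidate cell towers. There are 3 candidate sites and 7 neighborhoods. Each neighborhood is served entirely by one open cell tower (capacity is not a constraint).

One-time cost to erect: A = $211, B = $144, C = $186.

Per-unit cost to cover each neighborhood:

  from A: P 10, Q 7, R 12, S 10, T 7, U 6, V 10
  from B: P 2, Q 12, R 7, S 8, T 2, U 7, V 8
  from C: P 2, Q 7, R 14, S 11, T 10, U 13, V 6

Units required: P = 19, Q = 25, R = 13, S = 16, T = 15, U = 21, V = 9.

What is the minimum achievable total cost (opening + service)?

For any fixed open set, each neighborhood goes to its cheapest open site; total = fixed + service.
{B}: P→B 2·19=38, Q→B 12·25=300, R→B 7·13=91, S→B 8·16=128, T→B 2·15=30, U→B 7·21=147, V→B 8·9=72. Service 806; fixed 144; total 950.
{B, C}: service 663 + fixed 330 = 993
{A, B}: P→B 2·19=38, Q→A 7·25=175, R→B 7·13=91, S→B 8·16=128, T→B 2·15=30, U→A 6·21=126, V→B 8·9=72. Service 660; fixed 355; total 1015.
{A, B, C}: P→B 2·19=38, Q→A 7·25=175, R→B 7·13=91, S→B 8·16=128, T→B 2·15=30, U→A 6·21=126, V→C 6·9=54. Service 642; fixed 541; total 1183.
(All 7 nonempty subsets were checked; B only is lowest.)

Minimum total cost: 950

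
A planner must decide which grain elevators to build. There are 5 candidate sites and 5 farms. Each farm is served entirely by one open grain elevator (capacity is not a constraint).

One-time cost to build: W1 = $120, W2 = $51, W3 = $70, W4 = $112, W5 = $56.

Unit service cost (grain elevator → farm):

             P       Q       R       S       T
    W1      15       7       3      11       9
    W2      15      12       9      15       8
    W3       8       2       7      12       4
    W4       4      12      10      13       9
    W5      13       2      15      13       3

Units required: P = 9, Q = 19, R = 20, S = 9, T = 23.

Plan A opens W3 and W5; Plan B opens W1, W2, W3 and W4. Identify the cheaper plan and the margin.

Plan A is cheaper by 125.

Plan A: {W3, W5}: P→W3 8·9=72, Q→W3 2·19=38, R→W3 7·20=140, S→W3 12·9=108, T→W5 3·23=69. Service 427; fixed 126; total 553.
Plan B: {W1, W2, W3, W4}: P→W4 4·9=36, Q→W3 2·19=38, R→W1 3·20=60, S→W1 11·9=99, T→W3 4·23=92. Service 325; fixed 353; total 678.
Difference: |553 − 678| = 125.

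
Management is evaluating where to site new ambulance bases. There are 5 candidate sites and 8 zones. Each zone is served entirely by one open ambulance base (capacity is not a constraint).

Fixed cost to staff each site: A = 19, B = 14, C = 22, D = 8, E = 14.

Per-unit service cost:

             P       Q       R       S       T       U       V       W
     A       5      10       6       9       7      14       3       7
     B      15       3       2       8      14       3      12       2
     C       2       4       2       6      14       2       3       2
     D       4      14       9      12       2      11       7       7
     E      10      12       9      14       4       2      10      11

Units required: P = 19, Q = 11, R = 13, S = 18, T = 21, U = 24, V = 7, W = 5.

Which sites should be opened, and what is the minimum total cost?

For any fixed open set, each zone goes to its cheapest open site; total = fixed + service.
{C, D}: P→C 2·19=38, Q→C 4·11=44, R→C 2·13=26, S→C 6·18=108, T→D 2·21=42, U→C 2·24=48, V→C 3·7=21, W→C 2·5=10. Service 337; fixed 30; total 367.
{B, C, D}: P→C 2·19=38, Q→B 3·11=33, R→B 2·13=26, S→C 6·18=108, T→D 2·21=42, U→C 2·24=48, V→C 3·7=21, W→B 2·5=10. Service 326; fixed 44; total 370.
{C, D, E}: service 337 + fixed 44 = 381
{A, B, C, D, E}: service 326 + fixed 77 = 403
No other subset beats 367.

Open C and D; minimum total cost 367.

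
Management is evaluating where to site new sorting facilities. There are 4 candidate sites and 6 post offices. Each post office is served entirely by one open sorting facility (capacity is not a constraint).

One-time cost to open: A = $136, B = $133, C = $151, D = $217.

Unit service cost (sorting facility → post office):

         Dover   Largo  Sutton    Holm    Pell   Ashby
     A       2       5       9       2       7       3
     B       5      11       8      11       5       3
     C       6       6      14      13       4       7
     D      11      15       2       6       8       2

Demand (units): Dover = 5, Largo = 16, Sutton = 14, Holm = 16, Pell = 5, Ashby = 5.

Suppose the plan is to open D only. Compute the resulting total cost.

Total cost: 686

Each post office is assigned to its cheapest site among the open ones.
{D}: Dover→D 11·5=55, Largo→D 15·16=240, Sutton→D 2·14=28, Holm→D 6·16=96, Pell→D 8·5=40, Ashby→D 2·5=10. Service 469; fixed 217; total 686.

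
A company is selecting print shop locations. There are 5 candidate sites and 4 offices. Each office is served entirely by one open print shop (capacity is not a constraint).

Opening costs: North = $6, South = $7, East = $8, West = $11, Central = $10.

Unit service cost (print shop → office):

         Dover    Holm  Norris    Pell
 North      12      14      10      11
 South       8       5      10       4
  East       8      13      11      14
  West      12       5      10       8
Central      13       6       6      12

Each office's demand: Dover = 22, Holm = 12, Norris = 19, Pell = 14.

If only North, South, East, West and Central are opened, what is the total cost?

Total cost: 448

Each office is assigned to its cheapest site among the open ones.
{North, South, East, West, Central}: Dover→South 8·22=176, Holm→South 5·12=60, Norris→Central 6·19=114, Pell→South 4·14=56. Service 406; fixed 42; total 448.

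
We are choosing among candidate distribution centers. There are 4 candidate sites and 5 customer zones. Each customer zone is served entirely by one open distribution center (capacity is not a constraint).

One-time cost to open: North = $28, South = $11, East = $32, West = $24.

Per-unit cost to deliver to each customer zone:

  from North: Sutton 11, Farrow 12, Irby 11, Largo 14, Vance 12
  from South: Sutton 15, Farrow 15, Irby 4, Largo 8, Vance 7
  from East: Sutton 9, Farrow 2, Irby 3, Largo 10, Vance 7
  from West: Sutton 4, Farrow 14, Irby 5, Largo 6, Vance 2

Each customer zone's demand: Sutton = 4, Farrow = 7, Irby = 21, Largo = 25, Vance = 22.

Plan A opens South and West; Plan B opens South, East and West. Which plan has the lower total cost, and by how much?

Plan B is cheaper by 73.

Plan A: {South, West}: Sutton→West 4·4=16, Farrow→West 14·7=98, Irby→South 4·21=84, Largo→West 6·25=150, Vance→West 2·22=44. Service 392; fixed 35; total 427.
Plan B: {South, East, West}: Sutton→West 4·4=16, Farrow→East 2·7=14, Irby→East 3·21=63, Largo→West 6·25=150, Vance→West 2·22=44. Service 287; fixed 67; total 354.
Difference: |427 − 354| = 73.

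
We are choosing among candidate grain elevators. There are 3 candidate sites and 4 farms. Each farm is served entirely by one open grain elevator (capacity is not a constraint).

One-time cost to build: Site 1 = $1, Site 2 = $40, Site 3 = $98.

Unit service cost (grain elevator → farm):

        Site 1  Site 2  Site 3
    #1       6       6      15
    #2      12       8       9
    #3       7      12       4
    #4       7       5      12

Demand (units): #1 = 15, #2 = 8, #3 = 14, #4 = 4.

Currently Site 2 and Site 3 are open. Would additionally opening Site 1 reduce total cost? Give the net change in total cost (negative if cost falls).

No — net change +1 (cost rises by 1).

Current service cost with {Site 2, Site 3}: 230.
Adding Site 1: each farm re-picks its cheapest; new service cost 230, saving 0.
Extra fixed cost: 1. Net change = 1 − 0 = 1.
(Totals: 368 → 369.)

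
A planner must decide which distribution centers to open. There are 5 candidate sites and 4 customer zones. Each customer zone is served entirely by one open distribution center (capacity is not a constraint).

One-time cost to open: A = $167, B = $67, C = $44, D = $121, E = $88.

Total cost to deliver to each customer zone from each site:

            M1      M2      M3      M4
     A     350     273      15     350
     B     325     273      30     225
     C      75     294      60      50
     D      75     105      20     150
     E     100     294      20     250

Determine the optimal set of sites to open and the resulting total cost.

Open C and D; minimum total cost 415.

For any fixed open set, each customer zone goes to its cheapest open site; total = fixed + service.
{C, D}: M1→C 75, M2→D 105, M3→D 20, M4→C 50. Service 250; fixed 165; total 415.
{D}: service 350 + fixed 121 = 471
{B, C, D}: service 250 + fixed 232 = 482
{A, B, C, D, E}: service 245 + fixed 487 = 732
No other subset beats 415.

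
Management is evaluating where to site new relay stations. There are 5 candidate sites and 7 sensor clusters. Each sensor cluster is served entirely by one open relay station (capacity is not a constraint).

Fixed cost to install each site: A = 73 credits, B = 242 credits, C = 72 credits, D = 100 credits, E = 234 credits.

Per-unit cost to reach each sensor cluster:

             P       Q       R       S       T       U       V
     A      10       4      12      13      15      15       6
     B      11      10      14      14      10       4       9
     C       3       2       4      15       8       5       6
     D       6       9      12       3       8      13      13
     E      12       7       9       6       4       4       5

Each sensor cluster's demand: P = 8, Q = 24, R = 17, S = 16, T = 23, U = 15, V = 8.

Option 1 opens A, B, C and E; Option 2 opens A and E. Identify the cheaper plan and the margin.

Option 2 is cheaper by 125.

Option 1: {A, B, C, E}: P→C 3·8=24, Q→C 2·24=48, R→C 4·17=68, S→E 6·16=96, T→E 4·23=92, U→B 4·15=60, V→E 5·8=40. Service 428; fixed 621; total 1049.
Option 2: {A, E}: P→A 10·8=80, Q→A 4·24=96, R→E 9·17=153, S→E 6·16=96, T→E 4·23=92, U→E 4·15=60, V→E 5·8=40. Service 617; fixed 307; total 924.
Difference: |1049 − 924| = 125.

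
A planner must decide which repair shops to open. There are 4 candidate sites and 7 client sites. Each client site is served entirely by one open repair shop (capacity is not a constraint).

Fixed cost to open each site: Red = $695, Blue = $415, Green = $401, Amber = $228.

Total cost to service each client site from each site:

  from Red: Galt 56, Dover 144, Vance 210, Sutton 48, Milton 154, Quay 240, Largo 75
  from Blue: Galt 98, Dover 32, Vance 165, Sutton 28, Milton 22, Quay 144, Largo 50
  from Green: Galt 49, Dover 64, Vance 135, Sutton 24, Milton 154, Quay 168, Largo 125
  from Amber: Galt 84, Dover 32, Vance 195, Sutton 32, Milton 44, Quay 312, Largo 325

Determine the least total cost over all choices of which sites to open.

Minimum total cost: 954

For any fixed open set, each client site goes to its cheapest open site; total = fixed + service.
{Blue}: Galt→Blue 98, Dover→Blue 32, Vance→Blue 165, Sutton→Blue 28, Milton→Blue 22, Quay→Blue 144, Largo→Blue 50. Service 539; fixed 415; total 954.
{Green}: service 719 + fixed 401 = 1120
{Blue, Amber}: Galt→Amber 84, Dover→Blue 32, Vance→Blue 165, Sutton→Blue 28, Milton→Blue 22, Quay→Blue 144, Largo→Blue 50. Service 525; fixed 643; total 1168.
{Red, Blue, Green, Amber}: service 456 + fixed 1739 = 2195
No other subset beats 954.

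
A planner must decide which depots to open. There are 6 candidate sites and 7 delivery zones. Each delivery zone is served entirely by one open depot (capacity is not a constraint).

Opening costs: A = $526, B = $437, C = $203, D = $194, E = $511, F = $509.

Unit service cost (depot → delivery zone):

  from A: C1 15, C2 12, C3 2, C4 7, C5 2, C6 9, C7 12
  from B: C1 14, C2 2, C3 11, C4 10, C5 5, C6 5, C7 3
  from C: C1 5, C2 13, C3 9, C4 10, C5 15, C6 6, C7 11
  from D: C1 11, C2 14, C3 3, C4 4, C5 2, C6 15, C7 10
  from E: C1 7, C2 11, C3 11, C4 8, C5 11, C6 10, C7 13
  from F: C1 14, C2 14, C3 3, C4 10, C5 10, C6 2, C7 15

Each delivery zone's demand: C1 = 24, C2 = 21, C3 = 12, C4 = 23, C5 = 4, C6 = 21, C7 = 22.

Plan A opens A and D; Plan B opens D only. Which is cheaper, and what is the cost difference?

Plan B is cheaper by 346.

Plan A: {A, D}: C1→D 11·24=264, C2→A 12·21=252, C3→A 2·12=24, C4→D 4·23=92, C5→A 2·4=8, C6→A 9·21=189, C7→D 10·22=220. Service 1049; fixed 720; total 1769.
Plan B: {D}: C1→D 11·24=264, C2→D 14·21=294, C3→D 3·12=36, C4→D 4·23=92, C5→D 2·4=8, C6→D 15·21=315, C7→D 10·22=220. Service 1229; fixed 194; total 1423.
Difference: |1769 − 1423| = 346.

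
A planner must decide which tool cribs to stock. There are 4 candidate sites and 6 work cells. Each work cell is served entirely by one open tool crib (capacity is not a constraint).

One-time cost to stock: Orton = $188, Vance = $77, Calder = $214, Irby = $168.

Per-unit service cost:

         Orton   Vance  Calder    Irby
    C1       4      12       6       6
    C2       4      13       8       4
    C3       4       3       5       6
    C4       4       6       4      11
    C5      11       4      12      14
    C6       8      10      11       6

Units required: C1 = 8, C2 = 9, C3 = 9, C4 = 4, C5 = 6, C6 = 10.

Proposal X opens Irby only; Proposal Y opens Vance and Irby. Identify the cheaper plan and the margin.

Proposal X: {Irby}: C1→Irby 6·8=48, C2→Irby 4·9=36, C3→Irby 6·9=54, C4→Irby 11·4=44, C5→Irby 14·6=84, C6→Irby 6·10=60. Service 326; fixed 168; total 494.
Proposal Y: {Vance, Irby}: C1→Irby 6·8=48, C2→Irby 4·9=36, C3→Vance 3·9=27, C4→Vance 6·4=24, C5→Vance 4·6=24, C6→Irby 6·10=60. Service 219; fixed 245; total 464.
Difference: |494 − 464| = 30.

Proposal Y is cheaper by 30.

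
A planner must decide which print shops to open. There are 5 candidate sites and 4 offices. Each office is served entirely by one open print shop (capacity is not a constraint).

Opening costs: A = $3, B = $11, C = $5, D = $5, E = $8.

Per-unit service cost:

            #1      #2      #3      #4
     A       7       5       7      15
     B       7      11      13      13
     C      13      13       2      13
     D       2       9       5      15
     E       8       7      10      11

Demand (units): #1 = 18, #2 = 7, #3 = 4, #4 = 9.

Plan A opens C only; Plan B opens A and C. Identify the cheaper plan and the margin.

Plan A: {C}: #1→C 13·18=234, #2→C 13·7=91, #3→C 2·4=8, #4→C 13·9=117. Service 450; fixed 5; total 455.
Plan B: {A, C}: #1→A 7·18=126, #2→A 5·7=35, #3→C 2·4=8, #4→C 13·9=117. Service 286; fixed 8; total 294.
Difference: |455 − 294| = 161.

Plan B is cheaper by 161.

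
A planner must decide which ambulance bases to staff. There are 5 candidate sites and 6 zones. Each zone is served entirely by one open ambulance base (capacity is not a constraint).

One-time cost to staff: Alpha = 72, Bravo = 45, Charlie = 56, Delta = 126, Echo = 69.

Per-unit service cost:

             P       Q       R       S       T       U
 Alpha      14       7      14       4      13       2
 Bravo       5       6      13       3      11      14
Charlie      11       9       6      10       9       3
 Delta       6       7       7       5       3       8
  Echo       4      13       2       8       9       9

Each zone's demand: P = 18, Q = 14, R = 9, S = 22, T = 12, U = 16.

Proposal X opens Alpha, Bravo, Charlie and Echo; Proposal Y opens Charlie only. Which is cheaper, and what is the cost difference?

Proposal X: {Alpha, Bravo, Charlie, Echo}: P→Echo 4·18=72, Q→Bravo 6·14=84, R→Echo 2·9=18, S→Bravo 3·22=66, T→Charlie 9·12=108, U→Alpha 2·16=32. Service 380; fixed 242; total 622.
Proposal Y: {Charlie}: P→Charlie 11·18=198, Q→Charlie 9·14=126, R→Charlie 6·9=54, S→Charlie 10·22=220, T→Charlie 9·12=108, U→Charlie 3·16=48. Service 754; fixed 56; total 810.
Difference: |622 − 810| = 188.

Proposal X is cheaper by 188.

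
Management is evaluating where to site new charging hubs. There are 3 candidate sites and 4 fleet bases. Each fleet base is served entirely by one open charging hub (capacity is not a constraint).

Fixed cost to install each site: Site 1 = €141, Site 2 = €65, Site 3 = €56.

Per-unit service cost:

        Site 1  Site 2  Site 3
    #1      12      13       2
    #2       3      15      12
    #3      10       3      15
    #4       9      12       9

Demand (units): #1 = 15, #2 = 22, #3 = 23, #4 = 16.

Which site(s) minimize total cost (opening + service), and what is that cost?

For any fixed open set, each fleet base goes to its cheapest open site; total = fixed + service.
{Site 1, Site 2, Site 3}: #1→Site 3 2·15=30, #2→Site 1 3·22=66, #3→Site 2 3·23=69, #4→Site 1 9·16=144. Service 309; fixed 262; total 571.
{Site 2, Site 3}: service 507 + fixed 121 = 628
{Site 1, Site 2}: #1→Site 1 12·15=180, #2→Site 1 3·22=66, #3→Site 2 3·23=69, #4→Site 1 9·16=144. Service 459; fixed 206; total 665.
{Site 3}: service 783 + fixed 56 = 839
No other subset beats 571.

Open Site 1, Site 2 and Site 3; minimum total cost 571.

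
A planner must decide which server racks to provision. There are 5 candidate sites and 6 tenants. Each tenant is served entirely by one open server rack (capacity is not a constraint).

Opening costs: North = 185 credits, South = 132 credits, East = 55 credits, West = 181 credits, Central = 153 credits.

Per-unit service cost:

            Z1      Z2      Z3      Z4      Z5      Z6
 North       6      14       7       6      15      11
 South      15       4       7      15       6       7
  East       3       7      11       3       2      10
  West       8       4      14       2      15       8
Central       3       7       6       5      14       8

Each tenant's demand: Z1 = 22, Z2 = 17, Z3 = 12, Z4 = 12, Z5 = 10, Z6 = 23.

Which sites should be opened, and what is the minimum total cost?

Open South and East; minimum total cost 622.

For any fixed open set, each tenant goes to its cheapest open site; total = fixed + service.
{South, East}: Z1→East 3·22=66, Z2→South 4·17=68, Z3→South 7·12=84, Z4→East 3·12=36, Z5→East 2·10=20, Z6→South 7·23=161. Service 435; fixed 187; total 622.
{East}: service 603 + fixed 55 = 658
{East, Central}: service 497 + fixed 208 = 705
{North, South, East, West, Central}: service 411 + fixed 706 = 1117
No other subset beats 622.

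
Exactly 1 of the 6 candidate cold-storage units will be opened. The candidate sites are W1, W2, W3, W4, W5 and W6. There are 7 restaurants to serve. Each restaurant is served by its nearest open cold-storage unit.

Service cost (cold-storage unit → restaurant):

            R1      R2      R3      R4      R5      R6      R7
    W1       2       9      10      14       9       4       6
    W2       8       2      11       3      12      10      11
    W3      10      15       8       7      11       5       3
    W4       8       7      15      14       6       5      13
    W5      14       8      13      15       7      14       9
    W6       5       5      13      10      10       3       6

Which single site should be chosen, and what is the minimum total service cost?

Choose W6 only; total service cost 52.

With exactly 1 open, each restaurant uses its cheapest among the chosen.
{W6}: R1→W6 5, R2→W6 5, R3→W6 13, R4→W6 10, R5→W6 10, R6→W6 3, R7→W6 6. Service cost 52.
{W1}: service cost 54
{W2}: service cost 57
Among all 6 size-1 choices, {W6} is lowest.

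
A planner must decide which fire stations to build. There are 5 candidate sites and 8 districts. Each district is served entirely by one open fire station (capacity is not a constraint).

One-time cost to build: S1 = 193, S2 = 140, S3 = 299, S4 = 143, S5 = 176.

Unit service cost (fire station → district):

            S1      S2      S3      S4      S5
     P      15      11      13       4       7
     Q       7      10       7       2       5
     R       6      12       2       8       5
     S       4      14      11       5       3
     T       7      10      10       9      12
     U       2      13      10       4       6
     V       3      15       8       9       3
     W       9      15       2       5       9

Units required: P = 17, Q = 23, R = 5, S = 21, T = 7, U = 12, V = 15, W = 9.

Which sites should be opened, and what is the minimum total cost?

For any fixed open set, each district goes to its cheapest open site; total = fixed + service.
{S4}: P→S4 4·17=68, Q→S4 2·23=46, R→S4 8·5=40, S→S4 5·21=105, T→S4 9·7=63, U→S4 4·12=48, V→S4 9·15=135, W→S4 5·9=45. Service 550; fixed 143; total 693.
{S4, S5}: service 403 + fixed 319 = 722
{S1, S4}: service 391 + fixed 336 = 727
{S1, S2, S3, S4, S5}: service 323 + fixed 951 = 1274
No other subset beats 693.

Open S4 only; minimum total cost 693.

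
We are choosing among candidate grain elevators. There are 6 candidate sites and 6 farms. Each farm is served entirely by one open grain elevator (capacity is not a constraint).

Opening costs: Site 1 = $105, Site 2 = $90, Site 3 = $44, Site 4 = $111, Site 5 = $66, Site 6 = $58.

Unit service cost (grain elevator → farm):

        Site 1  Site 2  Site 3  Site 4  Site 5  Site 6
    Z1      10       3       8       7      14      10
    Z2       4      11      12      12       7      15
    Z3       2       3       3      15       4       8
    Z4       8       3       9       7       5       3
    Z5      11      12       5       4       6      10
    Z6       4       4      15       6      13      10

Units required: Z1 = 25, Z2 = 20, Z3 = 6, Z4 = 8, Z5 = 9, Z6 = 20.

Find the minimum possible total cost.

Minimum total cost: 547

For any fixed open set, each farm goes to its cheapest open site; total = fixed + service.
{Site 2, Site 5}: Z1→Site 2 3·25=75, Z2→Site 5 7·20=140, Z3→Site 2 3·6=18, Z4→Site 2 3·8=24, Z5→Site 5 6·9=54, Z6→Site 2 4·20=80. Service 391; fixed 156; total 547.
{Site 1, Site 2, Site 3}: service 316 + fixed 239 = 555
{Site 1, Site 2}: service 370 + fixed 195 = 565
{Site 1, Site 2, Site 3, Site 4, Site 5, Site 6}: service 307 + fixed 474 = 781
No other subset beats 547.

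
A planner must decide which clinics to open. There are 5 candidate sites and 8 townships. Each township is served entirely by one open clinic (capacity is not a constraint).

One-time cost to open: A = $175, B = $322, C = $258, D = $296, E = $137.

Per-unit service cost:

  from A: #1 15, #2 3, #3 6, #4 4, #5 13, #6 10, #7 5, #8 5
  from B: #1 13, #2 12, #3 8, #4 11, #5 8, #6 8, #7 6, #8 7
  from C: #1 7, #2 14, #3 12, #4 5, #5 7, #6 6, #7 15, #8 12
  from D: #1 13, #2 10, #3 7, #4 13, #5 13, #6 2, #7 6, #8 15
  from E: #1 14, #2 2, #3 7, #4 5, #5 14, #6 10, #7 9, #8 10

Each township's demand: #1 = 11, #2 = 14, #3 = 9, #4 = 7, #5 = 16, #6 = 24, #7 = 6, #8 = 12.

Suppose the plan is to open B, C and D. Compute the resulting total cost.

Total cost: 1471

Each township is assigned to its cheapest site among the open ones.
{B, C, D}: #1→C 7·11=77, #2→D 10·14=140, #3→D 7·9=63, #4→C 5·7=35, #5→C 7·16=112, #6→D 2·24=48, #7→B 6·6=36, #8→B 7·12=84. Service 595; fixed 876; total 1471.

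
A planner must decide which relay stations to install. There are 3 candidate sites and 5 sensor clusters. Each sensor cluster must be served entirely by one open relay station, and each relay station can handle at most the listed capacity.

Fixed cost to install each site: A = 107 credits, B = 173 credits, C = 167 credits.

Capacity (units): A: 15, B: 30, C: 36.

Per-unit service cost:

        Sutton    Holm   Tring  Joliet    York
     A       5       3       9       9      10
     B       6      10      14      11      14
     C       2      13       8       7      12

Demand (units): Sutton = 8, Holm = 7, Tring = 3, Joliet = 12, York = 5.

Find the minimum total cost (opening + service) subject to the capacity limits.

Minimum total cost: 442

Open {C}: Sutton→C 2·8=16, Holm→C 13·7=91, Tring→C 8·3=24, Joliet→C 7·12=84, York→C 12·5=60.
Loads: C carries 35/36. Service 275; fixed 167; total 442.
Next best feasible plan costs 469.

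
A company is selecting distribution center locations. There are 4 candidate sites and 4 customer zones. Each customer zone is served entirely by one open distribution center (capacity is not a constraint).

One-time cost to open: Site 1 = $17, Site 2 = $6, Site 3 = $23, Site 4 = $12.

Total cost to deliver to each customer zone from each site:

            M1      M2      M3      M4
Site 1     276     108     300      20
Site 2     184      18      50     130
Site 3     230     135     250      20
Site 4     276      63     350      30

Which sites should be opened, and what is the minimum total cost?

For any fixed open set, each customer zone goes to its cheapest open site; total = fixed + service.
{Site 1, Site 2}: M1→Site 2 184, M2→Site 2 18, M3→Site 2 50, M4→Site 1 20. Service 272; fixed 23; total 295.
{Site 2, Site 4}: M1→Site 2 184, M2→Site 2 18, M3→Site 2 50, M4→Site 4 30. Service 282; fixed 18; total 300.
{Site 2, Site 3}: M1→Site 2 184, M2→Site 2 18, M3→Site 2 50, M4→Site 3 20. Service 272; fixed 29; total 301.
{Site 1, Site 2, Site 3, Site 4}: service 272 + fixed 58 = 330
No other subset beats 295.

Open Site 1 and Site 2; minimum total cost 295.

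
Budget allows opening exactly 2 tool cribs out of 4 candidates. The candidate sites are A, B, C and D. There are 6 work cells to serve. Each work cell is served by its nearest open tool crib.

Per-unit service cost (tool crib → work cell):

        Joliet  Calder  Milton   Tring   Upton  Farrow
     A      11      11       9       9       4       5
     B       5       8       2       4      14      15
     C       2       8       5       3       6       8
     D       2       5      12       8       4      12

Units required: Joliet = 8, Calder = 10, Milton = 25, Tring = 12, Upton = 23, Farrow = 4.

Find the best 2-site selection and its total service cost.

With exactly 2 open, each work cell uses its cheapest among the chosen.
{B, D}: Joliet→D 2·8=16, Calder→D 5·10=50, Milton→B 2·25=50, Tring→B 4·12=48, Upton→D 4·23=92, Farrow→D 12·4=48. Service cost 304.
{A, B}: service cost 330
{C, D}: service cost 351
Among all 6 size-2 choices, {B, D} is lowest.

Choose B and D; total service cost 304.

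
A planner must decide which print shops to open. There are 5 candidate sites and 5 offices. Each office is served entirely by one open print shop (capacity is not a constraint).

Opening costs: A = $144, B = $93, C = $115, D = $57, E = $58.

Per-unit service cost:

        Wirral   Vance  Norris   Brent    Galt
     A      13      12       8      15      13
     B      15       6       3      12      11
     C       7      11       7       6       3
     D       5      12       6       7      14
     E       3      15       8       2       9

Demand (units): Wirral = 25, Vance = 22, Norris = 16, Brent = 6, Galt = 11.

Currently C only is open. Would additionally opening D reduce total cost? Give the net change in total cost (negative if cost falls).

Yes — net change −9 (cost falls by 9).

Current service cost with {C}: 598.
Adding D: each office re-picks its cheapest; new service cost 532, saving 66.
Extra fixed cost: 57. Net change = 57 − 66 = -9.
(Totals: 713 → 704.)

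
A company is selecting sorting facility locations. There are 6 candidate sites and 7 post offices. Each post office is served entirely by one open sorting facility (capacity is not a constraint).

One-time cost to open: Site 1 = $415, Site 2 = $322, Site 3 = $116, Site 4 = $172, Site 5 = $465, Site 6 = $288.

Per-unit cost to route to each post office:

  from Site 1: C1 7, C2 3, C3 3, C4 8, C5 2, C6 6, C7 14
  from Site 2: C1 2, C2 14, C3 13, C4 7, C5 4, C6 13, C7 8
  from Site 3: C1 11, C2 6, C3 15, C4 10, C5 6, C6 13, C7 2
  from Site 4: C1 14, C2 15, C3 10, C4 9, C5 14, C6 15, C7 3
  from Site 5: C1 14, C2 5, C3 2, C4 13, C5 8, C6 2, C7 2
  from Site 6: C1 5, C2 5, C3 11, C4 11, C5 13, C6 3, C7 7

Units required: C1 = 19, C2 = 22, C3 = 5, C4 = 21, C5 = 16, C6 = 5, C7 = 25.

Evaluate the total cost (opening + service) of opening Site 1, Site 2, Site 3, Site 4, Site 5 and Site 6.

Each post office is assigned to its cheapest site among the open ones.
{Site 1, Site 2, Site 3, Site 4, Site 5, Site 6}: C1→Site 2 2·19=38, C2→Site 1 3·22=66, C3→Site 5 2·5=10, C4→Site 2 7·21=147, C5→Site 1 2·16=32, C6→Site 5 2·5=10, C7→Site 3 2·25=50. Service 353; fixed 1778; total 2131.

Total cost: 2131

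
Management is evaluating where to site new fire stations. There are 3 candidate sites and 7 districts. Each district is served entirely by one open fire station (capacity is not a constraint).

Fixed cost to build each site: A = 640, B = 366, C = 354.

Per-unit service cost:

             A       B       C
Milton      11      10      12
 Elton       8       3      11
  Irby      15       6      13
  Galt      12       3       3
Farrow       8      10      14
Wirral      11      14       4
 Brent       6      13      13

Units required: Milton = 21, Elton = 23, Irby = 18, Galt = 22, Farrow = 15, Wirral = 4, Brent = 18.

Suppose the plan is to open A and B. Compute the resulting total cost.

Total cost: 1731

Each district is assigned to its cheapest site among the open ones.
{A, B}: Milton→B 10·21=210, Elton→B 3·23=69, Irby→B 6·18=108, Galt→B 3·22=66, Farrow→A 8·15=120, Wirral→A 11·4=44, Brent→A 6·18=108. Service 725; fixed 1006; total 1731.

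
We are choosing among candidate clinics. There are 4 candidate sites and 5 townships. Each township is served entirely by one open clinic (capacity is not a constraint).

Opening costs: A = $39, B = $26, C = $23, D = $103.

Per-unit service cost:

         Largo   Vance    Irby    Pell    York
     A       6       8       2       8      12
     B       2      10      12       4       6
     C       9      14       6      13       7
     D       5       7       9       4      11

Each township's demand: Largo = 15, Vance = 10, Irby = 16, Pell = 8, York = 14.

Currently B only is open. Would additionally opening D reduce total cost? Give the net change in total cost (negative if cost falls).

No — net change +25 (cost rises by 25).

Current service cost with {B}: 438.
Adding D: each township re-picks its cheapest; new service cost 360, saving 78.
Extra fixed cost: 103. Net change = 103 − 78 = 25.
(Totals: 464 → 489.)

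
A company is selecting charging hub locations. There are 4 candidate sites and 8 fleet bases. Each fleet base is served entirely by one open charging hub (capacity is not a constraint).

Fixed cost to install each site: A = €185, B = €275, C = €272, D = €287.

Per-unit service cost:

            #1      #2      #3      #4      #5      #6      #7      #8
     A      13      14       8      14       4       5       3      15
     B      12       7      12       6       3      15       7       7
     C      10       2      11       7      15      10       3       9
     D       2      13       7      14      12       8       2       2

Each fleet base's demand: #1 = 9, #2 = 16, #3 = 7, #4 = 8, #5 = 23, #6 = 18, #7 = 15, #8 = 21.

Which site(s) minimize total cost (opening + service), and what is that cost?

Open B and D; minimum total cost 1074.

For any fixed open set, each fleet base goes to its cheapest open site; total = fixed + service.
{B, D}: #1→D 2·9=18, #2→B 7·16=112, #3→D 7·7=49, #4→B 6·8=48, #5→B 3·23=69, #6→D 8·18=144, #7→D 2·15=30, #8→D 2·21=42. Service 512; fixed 562; total 1074.
{A, C}: #1→C 10·9=90, #2→C 2·16=32, #3→A 8·7=56, #4→C 7·8=56, #5→A 4·23=92, #6→A 5·18=90, #7→A 3·15=45, #8→C 9·21=189. Service 650; fixed 457; total 1107.
{A, D}: service 641 + fixed 472 = 1113
{A, B, C, D}: #1→D 2·9=18, #2→C 2·16=32, #3→D 7·7=49, #4→B 6·8=48, #5→B 3·23=69, #6→A 5·18=90, #7→D 2·15=30, #8→D 2·21=42. Service 378; fixed 1019; total 1397.
No other subset beats 1074.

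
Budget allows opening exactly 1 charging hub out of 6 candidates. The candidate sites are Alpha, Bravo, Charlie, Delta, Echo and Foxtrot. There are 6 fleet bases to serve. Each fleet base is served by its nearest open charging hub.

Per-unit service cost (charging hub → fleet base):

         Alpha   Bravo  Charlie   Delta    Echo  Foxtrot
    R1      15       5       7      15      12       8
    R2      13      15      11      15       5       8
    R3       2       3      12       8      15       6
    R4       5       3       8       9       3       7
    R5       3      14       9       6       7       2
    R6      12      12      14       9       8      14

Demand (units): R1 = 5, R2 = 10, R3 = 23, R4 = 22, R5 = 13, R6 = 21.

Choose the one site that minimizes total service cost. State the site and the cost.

With exactly 1 open, each fleet base uses its cheapest among the chosen.
{Alpha}: R1→Alpha 15·5=75, R2→Alpha 13·10=130, R3→Alpha 2·23=46, R4→Alpha 5·22=110, R5→Alpha 3·13=39, R6→Alpha 12·21=252. Service cost 652.
{Foxtrot}: service cost 732
{Bravo}: service cost 744
Among all 6 size-1 choices, {Alpha} is lowest.

Choose Alpha only; total service cost 652.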